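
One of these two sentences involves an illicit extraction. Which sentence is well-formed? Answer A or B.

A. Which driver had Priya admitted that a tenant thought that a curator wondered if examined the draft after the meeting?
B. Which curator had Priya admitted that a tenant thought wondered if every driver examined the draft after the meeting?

In A, the wh-phrase is extracted from inside a wh-island (introduced by "if"), which blocks movement.
In B, the extraction path crosses only that-complement boundaries, which are transparent.
So B is grammatical.

B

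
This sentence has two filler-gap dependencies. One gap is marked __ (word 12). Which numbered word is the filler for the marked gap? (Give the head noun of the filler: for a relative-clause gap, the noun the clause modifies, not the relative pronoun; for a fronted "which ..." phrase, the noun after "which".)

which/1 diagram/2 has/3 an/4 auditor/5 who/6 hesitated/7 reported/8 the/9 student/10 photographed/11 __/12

2

The marked gap is the direct object of "photographed".
Its filler is the fronted wh-phrase "which diagram", at word 2.
(The other dependency links word 5 to a gap after word 6.)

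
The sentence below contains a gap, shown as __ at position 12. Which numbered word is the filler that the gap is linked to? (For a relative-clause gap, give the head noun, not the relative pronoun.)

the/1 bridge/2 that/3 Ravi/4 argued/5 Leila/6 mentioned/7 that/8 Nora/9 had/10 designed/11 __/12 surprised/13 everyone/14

The gap at 12 is the object of "designed", inside a relative clause.
The relative pronoun is "that" (word 3); it is bound by the head noun immediately before it.
Its filler is the head noun "bridge", at word 2.

2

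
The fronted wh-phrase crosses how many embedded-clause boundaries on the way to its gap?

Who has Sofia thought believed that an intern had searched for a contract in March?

"who" is extracted from the subject of "believed".
Boundaries crossed, outermost first: [Ø] — 1 in total.

1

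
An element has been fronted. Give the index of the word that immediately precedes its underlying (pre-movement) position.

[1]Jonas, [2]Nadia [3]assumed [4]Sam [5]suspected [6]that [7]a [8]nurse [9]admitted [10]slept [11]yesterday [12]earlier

The displaced element is "Jonas" (word 1).
It is linked across 3 clause boundaries (Ø → that → Ø).
It functions as the subject of "slept", so the gap sits immediately after word 9 ("admitted").
Base order: Nadia assumed Sam suspected that a nurse admitted that Jonas slept yesterday earlier.

9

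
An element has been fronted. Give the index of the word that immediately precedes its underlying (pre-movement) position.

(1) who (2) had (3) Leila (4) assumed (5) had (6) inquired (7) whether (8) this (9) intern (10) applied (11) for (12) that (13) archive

4

The displaced element is "who" (word 1).
It is linked across 1 clause boundary (Ø).
It functions as the subject of "inquired", so the gap sits immediately after word 4 ("assumed").
Base order: Leila had assumed that who had inquired whether this intern applied for that archive.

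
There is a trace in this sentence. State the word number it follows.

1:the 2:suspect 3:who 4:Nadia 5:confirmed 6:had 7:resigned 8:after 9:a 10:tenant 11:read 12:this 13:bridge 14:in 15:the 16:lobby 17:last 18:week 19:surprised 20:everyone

The displaced element is "the suspect" (word 2).
It is linked across 1 clause boundary (Ø).
It functions as the subject of "resigned", so the gap sits immediately after word 5 ("confirmed").
Base order: Nadia confirmed that the suspect had resigned after a tenant read this bridge in the lobby last week.

5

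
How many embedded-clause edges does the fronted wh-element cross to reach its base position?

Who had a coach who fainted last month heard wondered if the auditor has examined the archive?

"who" is extracted from the subject of "wondered".
Boundaries crossed, outermost first: [Ø] — 1 in total.

1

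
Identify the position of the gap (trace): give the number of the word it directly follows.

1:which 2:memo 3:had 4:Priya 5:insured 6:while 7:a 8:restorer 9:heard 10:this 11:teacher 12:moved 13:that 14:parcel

5

The displaced element is "which memo" (word 2).
It functions as the direct object of "insured", so the gap sits immediately after word 5 ("insured").
Base order: Priya had insured which memo while a restorer heard this teacher moved that parcel.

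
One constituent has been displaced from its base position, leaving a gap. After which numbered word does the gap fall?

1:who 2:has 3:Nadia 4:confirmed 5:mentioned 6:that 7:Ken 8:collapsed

4

The displaced element is "who" (word 1).
It is linked across 1 clause boundary (Ø).
It functions as the subject of "mentioned", so the gap sits immediately after word 4 ("confirmed").
Base order: Nadia has confirmed who mentioned that Ken collapsed.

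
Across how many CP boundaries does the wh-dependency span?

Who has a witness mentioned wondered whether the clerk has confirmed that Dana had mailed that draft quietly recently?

"who" is extracted from the subject of "wondered".
Boundaries crossed, outermost first: [Ø] — 1 in total.

1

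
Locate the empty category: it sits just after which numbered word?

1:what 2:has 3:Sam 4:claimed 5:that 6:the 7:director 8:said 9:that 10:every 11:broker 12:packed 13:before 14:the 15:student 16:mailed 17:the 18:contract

12

The displaced element is "what" (word 1).
It is linked across 2 clause boundaries (that → that).
It functions as the direct object of "packed", so the gap sits immediately after word 12 ("packed").
Base order: Sam has claimed that the director said that every broker packed what before the student mailed the contract.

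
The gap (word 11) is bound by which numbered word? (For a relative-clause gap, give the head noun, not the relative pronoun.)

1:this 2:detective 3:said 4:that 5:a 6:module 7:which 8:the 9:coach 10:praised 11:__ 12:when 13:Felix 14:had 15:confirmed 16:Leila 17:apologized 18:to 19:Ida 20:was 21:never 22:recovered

6

The gap at 11 is the object of "praised", inside a relative clause.
The relative pronoun is "which" (word 7); it is bound by the head noun immediately before it.
Its filler is the head noun "module", at word 6.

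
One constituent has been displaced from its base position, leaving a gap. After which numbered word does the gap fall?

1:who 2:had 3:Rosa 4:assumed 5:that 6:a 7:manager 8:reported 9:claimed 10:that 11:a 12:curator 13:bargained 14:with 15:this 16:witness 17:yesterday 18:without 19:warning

8

The displaced element is "who" (word 1).
It is linked across 2 clause boundaries (that → Ø).
It functions as the subject of "claimed", so the gap sits immediately after word 8 ("reported").
Base order: Rosa had assumed that a manager reported that who claimed that a curator bargained with this witness yesterday without warning.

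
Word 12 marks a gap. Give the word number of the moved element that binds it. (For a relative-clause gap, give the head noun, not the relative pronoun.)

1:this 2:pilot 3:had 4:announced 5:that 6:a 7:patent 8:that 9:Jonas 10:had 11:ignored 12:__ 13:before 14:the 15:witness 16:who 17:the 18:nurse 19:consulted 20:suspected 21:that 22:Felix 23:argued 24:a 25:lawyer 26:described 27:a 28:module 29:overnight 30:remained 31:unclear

The gap at 12 is the object of "ignored", inside a relative clause.
The relative pronoun is "that" (word 8); it is bound by the head noun immediately before it.
Its filler is the head noun "patent", at word 7.

7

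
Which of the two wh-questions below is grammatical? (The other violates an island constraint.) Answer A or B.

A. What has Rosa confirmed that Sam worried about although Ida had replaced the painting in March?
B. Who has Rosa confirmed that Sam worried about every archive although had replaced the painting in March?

A

In B, the wh-phrase is extracted from inside an adjunct island (introduced by "although"), which blocks movement.
In A, the extraction path crosses only that-complement boundaries, which are transparent.
So A is grammatical.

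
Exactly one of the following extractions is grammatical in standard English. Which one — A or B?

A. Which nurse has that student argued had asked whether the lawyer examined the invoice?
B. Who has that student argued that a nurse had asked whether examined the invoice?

A

In B, the wh-phrase is extracted from inside a wh-island (introduced by "whether"), which blocks movement.
In A, the extraction path crosses only that-complement boundaries, which are transparent.
So A is grammatical.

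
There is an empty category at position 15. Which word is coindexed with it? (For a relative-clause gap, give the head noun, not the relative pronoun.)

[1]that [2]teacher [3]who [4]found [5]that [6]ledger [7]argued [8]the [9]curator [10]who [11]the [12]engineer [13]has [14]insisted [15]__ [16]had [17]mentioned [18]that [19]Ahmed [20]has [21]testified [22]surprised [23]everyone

The gap at 15 is the subject of "mentioned", inside a relative clause.
The relative pronoun is "who" (word 10); it is bound by the head noun immediately before it.
Its filler is the head noun "curator", at word 9.

9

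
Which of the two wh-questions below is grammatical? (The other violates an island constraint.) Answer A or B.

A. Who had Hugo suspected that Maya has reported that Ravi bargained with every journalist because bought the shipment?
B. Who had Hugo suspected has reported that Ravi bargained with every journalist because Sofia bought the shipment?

In A, the wh-phrase is extracted from inside an adjunct island (introduced by "because"), which blocks movement.
In B, the extraction path crosses only that-complement boundaries, which are transparent.
So B is grammatical.

B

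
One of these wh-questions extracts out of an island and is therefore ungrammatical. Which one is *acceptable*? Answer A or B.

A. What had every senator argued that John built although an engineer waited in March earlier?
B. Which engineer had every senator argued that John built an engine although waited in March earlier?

A

In B, the wh-phrase is extracted from inside an adjunct island (introduced by "although"), which blocks movement.
In A, the extraction path crosses only that-complement boundaries, which are transparent.
So A is grammatical.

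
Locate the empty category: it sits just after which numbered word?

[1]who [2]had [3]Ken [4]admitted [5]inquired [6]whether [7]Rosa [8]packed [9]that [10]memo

The displaced element is "who" (word 1).
It is linked across 1 clause boundary (Ø).
It functions as the subject of "inquired", so the gap sits immediately after word 4 ("admitted").
Base order: Ken had admitted that who inquired whether Rosa packed that memo.

4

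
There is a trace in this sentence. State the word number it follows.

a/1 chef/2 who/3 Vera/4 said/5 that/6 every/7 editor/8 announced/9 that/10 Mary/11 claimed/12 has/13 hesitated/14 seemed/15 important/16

12

The displaced element is "a chef" (word 2).
It is linked across 3 clause boundaries (that → that → Ø).
It functions as the subject of "hesitated", so the gap sits immediately after word 12 ("claimed").
Base order: Vera said that every editor announced that Mary claimed a chef has hesitated.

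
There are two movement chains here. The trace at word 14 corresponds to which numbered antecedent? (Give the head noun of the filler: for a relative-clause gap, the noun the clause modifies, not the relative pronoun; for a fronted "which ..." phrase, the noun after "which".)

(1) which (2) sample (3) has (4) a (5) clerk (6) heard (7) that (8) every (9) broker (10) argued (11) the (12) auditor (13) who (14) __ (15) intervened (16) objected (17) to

The marked gap is inside the relative clause, the subject of "intervened".
Its filler is the head noun "auditor" (via "who"), at word 12.
(The other dependency links word 2 to a gap after word 17.)

12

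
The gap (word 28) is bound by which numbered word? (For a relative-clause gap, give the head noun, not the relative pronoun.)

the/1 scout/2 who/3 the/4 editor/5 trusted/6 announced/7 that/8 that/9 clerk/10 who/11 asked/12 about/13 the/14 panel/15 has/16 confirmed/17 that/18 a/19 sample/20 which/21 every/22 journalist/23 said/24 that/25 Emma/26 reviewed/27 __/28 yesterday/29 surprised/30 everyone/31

20

The gap at 28 is the object of "reviewed", inside a relative clause.
The relative pronoun is "which" (word 21); it is bound by the head noun immediately before it.
Its filler is the head noun "sample", at word 20.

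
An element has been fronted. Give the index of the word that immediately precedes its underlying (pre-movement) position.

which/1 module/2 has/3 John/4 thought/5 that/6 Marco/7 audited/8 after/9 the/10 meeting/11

The displaced element is "which module" (word 2).
It is linked across 1 clause boundary (that).
It functions as the direct object of "audited", so the gap sits immediately after word 8 ("audited").
Base order: John has thought that Marco audited which module after the meeting.

8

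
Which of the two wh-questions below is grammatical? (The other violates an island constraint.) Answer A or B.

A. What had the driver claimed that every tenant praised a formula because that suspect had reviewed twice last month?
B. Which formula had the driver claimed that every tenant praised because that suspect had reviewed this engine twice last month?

In A, the wh-phrase is extracted from inside an adjunct island (introduced by "because"), which blocks movement.
In B, the extraction path crosses only that-complement boundaries, which are transparent.
So B is grammatical.

B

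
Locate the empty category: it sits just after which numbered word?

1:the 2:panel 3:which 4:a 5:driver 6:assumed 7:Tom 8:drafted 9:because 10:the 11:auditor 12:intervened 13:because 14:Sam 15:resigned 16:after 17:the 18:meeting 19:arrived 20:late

8

The displaced element is "the panel" (word 2).
It is linked across 1 clause boundary (Ø).
It functions as the direct object of "drafted", so the gap sits immediately after word 8 ("drafted").
Base order: A driver assumed Tom drafted the panel because the auditor intervened because Sam resigned after the meeting.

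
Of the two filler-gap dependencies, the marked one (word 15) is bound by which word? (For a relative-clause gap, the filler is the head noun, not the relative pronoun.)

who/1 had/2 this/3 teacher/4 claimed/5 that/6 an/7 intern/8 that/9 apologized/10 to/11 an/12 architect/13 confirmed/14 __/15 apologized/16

The marked gap is the subject of "apologized".
Its filler is the fronted wh-phrase "who", at word 1.
(The other dependency links word 8 to a gap after word 9.)

1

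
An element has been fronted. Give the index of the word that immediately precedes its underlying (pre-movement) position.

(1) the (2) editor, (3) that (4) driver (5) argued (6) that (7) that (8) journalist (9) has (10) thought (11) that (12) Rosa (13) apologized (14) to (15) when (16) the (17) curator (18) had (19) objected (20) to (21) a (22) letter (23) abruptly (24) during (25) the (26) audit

14

The displaced element is "the editor" (word 2).
It is linked across 2 clause boundaries (that → that).
It functions as the object of the preposition "to" of "apologized", so the gap sits immediately after word 14 ("to").
Base order: That driver argued that that journalist has thought that Rosa apologized to the editor when the curator had objected to a letter abruptly during the audit.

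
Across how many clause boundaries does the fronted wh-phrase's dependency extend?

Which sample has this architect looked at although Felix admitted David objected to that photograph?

"which sample" originates inside the matrix clause — no clause boundary is crossed.

0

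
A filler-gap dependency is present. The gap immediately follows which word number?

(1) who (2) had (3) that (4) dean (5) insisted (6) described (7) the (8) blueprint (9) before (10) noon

The displaced element is "who" (word 1).
It is linked across 1 clause boundary (Ø).
It functions as the subject of "described", so the gap sits immediately after word 5 ("insisted").
Base order: That dean had insisted that who described the blueprint before noon.

5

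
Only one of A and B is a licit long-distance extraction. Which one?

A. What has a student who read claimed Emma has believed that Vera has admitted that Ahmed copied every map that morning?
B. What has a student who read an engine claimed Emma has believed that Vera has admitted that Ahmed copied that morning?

B

In A, the wh-phrase is extracted from inside a complex-NP island (relative clause) (introduced by "who"), which blocks movement.
In B, the extraction path crosses only that-complement boundaries, which are transparent.
So B is grammatical.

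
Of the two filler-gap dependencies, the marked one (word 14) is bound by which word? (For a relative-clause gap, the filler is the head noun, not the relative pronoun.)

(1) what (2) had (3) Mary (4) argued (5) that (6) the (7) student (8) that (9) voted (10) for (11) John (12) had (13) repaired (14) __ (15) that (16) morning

1

The marked gap is the direct object of "repaired".
Its filler is the fronted wh-phrase "what", at word 1.
(The other dependency links word 7 to a gap after word 8.)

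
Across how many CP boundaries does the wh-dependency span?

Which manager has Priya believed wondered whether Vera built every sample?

"which manager" is extracted from the subject of "wondered".
Boundaries crossed, outermost first: [Ø] — 1 in total.

1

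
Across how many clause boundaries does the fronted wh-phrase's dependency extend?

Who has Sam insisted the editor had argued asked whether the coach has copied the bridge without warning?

2

"who" is extracted from the subject of "asked".
Boundaries crossed, outermost first: [Ø], [Ø] — 2 in total.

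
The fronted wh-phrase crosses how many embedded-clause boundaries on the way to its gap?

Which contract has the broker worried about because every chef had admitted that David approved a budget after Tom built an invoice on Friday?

0

"which contract" originates inside the matrix clause — no clause boundary is crossed.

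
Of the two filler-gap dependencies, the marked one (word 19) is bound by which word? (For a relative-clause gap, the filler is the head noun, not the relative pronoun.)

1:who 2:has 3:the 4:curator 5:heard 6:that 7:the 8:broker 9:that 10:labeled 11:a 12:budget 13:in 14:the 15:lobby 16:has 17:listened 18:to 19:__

1

The marked gap is the object of the preposition "to" of "listened".
Its filler is the fronted wh-phrase "who", at word 1.
(The other dependency links word 8 to a gap after word 9.)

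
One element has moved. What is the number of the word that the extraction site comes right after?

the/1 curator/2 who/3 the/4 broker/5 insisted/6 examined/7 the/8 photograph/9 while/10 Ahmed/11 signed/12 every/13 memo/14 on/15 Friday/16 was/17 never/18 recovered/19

6

The displaced element is "the curator" (word 2).
It is linked across 1 clause boundary (Ø).
It functions as the subject of "examined", so the gap sits immediately after word 6 ("insisted").
Base order: The broker insisted that the curator examined the photograph while Ahmed signed every memo on Friday.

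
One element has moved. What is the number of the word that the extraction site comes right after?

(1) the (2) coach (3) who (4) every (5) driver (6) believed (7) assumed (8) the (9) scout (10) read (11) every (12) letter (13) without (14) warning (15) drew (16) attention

6

The displaced element is "the coach" (word 2).
It is linked across 1 clause boundary (Ø).
It functions as the subject of "assumed", so the gap sits immediately after word 6 ("believed").
Base order: Every driver believed the coach assumed the scout read every letter without warning.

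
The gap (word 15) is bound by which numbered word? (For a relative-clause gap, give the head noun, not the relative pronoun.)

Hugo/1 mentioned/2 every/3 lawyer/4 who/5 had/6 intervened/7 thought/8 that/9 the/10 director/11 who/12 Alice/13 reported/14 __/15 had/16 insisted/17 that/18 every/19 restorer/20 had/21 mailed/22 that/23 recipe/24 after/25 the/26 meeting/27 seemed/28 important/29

11

The gap at 15 is the subject of "insisted", inside a relative clause.
The relative pronoun is "who" (word 12); it is bound by the head noun immediately before it.
Its filler is the head noun "director", at word 11.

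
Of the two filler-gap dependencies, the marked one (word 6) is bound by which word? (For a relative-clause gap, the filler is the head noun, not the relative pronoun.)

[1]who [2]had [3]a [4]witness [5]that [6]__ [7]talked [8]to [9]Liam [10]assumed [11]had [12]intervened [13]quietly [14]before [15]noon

The marked gap is inside the relative clause, the subject of "talked".
Its filler is the head noun "witness" (via "that"), at word 4.
(The other dependency links word 1 to a gap after word 10.)

4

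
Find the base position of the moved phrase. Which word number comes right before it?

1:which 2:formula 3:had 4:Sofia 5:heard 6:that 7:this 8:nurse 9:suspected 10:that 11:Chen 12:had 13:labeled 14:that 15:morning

The displaced element is "which formula" (word 2).
It is linked across 2 clause boundaries (that → that).
It functions as the direct object of "labeled", so the gap sits immediately after word 13 ("labeled").
Base order: Sofia had heard that this nurse suspected that Chen had labeled which formula that morning.

13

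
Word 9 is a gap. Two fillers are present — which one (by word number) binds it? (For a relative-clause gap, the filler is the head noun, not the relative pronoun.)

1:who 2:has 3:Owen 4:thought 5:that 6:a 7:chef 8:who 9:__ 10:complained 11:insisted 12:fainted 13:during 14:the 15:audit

The marked gap is inside the relative clause, the subject of "complained".
Its filler is the head noun "chef" (via "who"), at word 7.
(The other dependency links word 1 to a gap after word 11.)

7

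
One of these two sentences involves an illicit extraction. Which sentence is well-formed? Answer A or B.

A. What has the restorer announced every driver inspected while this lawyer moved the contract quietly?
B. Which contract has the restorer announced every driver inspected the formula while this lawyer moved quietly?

A

In B, the wh-phrase is extracted from inside an adjunct island (introduced by "while"), which blocks movement.
In A, the extraction path crosses only that-complement boundaries, which are transparent.
So A is grammatical.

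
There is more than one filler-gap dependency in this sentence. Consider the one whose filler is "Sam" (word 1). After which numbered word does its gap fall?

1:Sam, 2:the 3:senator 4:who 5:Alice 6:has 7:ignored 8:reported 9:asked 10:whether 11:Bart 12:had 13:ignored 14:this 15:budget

The displaced element is "Sam" (word 1).
It is linked across 1 clause boundary (Ø).
It functions as the subject of "asked", so the gap sits immediately after word 8 ("reported").
Base order: The senator who Alice has ignored reported Sam asked whether Bart had ignored this budget.

8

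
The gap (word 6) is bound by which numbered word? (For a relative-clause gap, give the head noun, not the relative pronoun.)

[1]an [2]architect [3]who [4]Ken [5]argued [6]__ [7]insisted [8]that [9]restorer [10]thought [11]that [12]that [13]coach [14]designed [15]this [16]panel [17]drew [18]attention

2

The gap at 6 is the subject of "insisted", inside a relative clause.
The relative pronoun is "who" (word 3); it is bound by the head noun immediately before it.
Its filler is the head noun "architect", at word 2.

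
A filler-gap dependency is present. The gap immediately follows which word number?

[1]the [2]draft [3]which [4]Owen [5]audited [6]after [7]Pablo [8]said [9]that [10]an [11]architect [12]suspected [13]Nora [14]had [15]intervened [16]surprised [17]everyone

5

The displaced element is "the draft" (word 2).
It functions as the direct object of "audited", so the gap sits immediately after word 5 ("audited").
Base order: Owen audited the draft after Pablo said that an architect suspected Nora had intervened.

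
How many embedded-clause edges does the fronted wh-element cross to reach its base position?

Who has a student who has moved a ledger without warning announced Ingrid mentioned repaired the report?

"who" is extracted from the subject of "repaired".
Boundaries crossed, outermost first: [Ø], [Ø] — 2 in total.

2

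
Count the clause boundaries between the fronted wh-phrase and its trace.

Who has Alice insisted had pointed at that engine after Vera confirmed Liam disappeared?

1

"who" is extracted from the subject of "pointed".
Boundaries crossed, outermost first: [Ø] — 1 in total.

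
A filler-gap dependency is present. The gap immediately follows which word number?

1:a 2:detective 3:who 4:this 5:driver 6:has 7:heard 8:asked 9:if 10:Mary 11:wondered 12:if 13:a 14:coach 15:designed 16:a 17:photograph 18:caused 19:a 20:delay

7

The displaced element is "a detective" (word 2).
It is linked across 1 clause boundary (Ø).
It functions as the subject of "asked", so the gap sits immediately after word 7 ("heard").
Base order: This driver has heard that a detective asked if Mary wondered if a coach designed a photograph.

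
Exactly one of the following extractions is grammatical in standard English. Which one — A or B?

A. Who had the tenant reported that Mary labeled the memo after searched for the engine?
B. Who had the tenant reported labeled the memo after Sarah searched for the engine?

B

In A, the wh-phrase is extracted from inside an adjunct island (introduced by "after"), which blocks movement.
In B, the extraction path crosses only that-complement boundaries, which are transparent.
So B is grammatical.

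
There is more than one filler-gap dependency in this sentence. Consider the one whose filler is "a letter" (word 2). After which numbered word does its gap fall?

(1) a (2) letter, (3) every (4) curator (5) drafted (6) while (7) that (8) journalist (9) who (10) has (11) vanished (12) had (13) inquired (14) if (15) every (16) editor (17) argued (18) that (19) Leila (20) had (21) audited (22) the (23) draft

5

The displaced element is "a letter" (word 2).
It functions as the direct object of "drafted", so the gap sits immediately after word 5 ("drafted").
Base order: Every curator drafted a letter while that journalist who has vanished had inquired if every editor argued that Leila had audited the draft.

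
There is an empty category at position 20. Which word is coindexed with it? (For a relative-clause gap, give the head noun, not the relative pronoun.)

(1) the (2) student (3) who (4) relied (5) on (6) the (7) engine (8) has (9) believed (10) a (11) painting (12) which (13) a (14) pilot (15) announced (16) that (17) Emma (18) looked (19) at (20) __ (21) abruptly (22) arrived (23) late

11

The gap at 20 is the prepositional object of "looked", inside a relative clause.
The relative pronoun is "which" (word 12); it is bound by the head noun immediately before it.
Its filler is the head noun "painting", at word 11.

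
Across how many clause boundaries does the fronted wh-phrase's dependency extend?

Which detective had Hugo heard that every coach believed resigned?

2

"which detective" is extracted from the subject of "resigned".
Boundaries crossed, outermost first: [that], [Ø] — 2 in total.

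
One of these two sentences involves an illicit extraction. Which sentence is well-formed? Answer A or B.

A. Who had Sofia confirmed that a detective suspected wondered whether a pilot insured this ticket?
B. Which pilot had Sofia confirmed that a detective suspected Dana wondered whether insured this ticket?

In B, the wh-phrase is extracted from inside a wh-island (introduced by "whether"), which blocks movement.
In A, the extraction path crosses only that-complement boundaries, which are transparent.
So A is grammatical.

A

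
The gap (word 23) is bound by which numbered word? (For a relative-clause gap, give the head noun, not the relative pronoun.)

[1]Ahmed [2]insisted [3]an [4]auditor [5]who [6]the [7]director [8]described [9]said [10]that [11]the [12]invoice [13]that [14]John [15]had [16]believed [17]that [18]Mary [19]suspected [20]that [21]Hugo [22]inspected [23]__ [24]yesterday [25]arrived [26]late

The gap at 23 is the object of "inspected", inside a relative clause.
The relative pronoun is "that" (word 13); it is bound by the head noun immediately before it.
Its filler is the head noun "invoice", at word 12.

12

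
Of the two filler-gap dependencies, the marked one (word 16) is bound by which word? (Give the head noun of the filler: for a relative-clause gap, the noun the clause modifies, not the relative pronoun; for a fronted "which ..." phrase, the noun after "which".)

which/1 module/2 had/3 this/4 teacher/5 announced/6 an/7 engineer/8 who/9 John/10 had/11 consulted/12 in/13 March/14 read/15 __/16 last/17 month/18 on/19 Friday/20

The marked gap is the direct object of "read".
Its filler is the fronted wh-phrase "which module", at word 2.
(The other dependency links word 8 to a gap after word 12.)

2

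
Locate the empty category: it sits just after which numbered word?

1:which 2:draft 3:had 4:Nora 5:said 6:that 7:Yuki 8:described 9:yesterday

8

The displaced element is "which draft" (word 2).
It is linked across 1 clause boundary (that).
It functions as the direct object of "described", so the gap sits immediately after word 8 ("described").
Base order: Nora had said that Yuki described which draft yesterday.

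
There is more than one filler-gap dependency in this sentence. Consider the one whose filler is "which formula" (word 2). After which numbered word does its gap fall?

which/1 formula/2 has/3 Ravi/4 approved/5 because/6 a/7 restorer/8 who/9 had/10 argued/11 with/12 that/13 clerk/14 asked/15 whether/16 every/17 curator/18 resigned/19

5

The displaced element is "which formula" (word 2).
It functions as the direct object of "approved", so the gap sits immediately after word 5 ("approved").
Base order: Ravi has approved which formula because a restorer who had argued with that clerk asked whether every curator resigned.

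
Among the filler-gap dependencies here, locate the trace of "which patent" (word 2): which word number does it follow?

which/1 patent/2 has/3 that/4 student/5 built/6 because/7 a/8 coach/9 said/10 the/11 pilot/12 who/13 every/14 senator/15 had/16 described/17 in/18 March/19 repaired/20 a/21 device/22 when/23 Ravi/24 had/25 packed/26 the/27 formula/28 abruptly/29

6

The displaced element is "which patent" (word 2).
It functions as the direct object of "built", so the gap sits immediately after word 6 ("built").
Base order: That student has built which patent because a coach said the pilot who every senator had described in March repaired a device when Ravi had packed the formula abruptly.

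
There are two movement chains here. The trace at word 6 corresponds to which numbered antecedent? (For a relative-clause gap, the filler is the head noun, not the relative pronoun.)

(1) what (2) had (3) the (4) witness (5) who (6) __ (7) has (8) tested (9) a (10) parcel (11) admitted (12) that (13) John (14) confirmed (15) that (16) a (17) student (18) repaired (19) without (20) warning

The marked gap is inside the relative clause, the subject of "tested".
Its filler is the head noun "witness" (via "who"), at word 4.
(The other dependency links word 1 to a gap after word 18.)

4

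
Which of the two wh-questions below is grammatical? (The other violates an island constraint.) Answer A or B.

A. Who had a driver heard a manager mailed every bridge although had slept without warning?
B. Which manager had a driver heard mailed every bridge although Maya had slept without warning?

In A, the wh-phrase is extracted from inside an adjunct island (introduced by "although"), which blocks movement.
In B, the extraction path crosses only that-complement boundaries, which are transparent.
So B is grammatical.

B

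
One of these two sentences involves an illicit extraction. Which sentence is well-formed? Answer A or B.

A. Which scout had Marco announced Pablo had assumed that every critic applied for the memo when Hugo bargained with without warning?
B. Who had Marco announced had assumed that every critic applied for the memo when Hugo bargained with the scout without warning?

B

In A, the wh-phrase is extracted from inside an adjunct island (introduced by "when"), which blocks movement.
In B, the extraction path crosses only that-complement boundaries, which are transparent.
So B is grammatical.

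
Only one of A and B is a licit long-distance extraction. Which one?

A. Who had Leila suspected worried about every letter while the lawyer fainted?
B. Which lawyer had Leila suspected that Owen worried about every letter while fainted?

A

In B, the wh-phrase is extracted from inside an adjunct island (introduced by "while"), which blocks movement.
In A, the extraction path crosses only that-complement boundaries, which are transparent.
So A is grammatical.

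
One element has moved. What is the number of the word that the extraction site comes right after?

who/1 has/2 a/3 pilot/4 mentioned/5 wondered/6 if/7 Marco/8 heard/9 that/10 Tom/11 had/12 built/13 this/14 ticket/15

5

The displaced element is "who" (word 1).
It is linked across 1 clause boundary (Ø).
It functions as the subject of "wondered", so the gap sits immediately after word 5 ("mentioned").
Base order: A pilot has mentioned that who wondered if Marco heard that Tom had built this ticket.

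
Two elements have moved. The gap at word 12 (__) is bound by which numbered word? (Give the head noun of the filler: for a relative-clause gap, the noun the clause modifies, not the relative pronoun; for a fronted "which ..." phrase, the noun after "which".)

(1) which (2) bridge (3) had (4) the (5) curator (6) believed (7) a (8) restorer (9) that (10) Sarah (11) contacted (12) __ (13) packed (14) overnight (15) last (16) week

The marked gap is inside the relative clause, the direct object of "contacted".
Its filler is the head noun "restorer" (via "that"), at word 8.
(The other dependency links word 2 to a gap after word 13.)

8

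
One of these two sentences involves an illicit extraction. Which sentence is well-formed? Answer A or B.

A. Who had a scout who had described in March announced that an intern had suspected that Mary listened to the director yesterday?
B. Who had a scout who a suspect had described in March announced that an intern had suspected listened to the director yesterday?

In A, the wh-phrase is extracted from inside a complex-NP island (relative clause) (introduced by "who"), which blocks movement.
In B, the extraction path crosses only that-complement boundaries, which are transparent.
So B is grammatical.

B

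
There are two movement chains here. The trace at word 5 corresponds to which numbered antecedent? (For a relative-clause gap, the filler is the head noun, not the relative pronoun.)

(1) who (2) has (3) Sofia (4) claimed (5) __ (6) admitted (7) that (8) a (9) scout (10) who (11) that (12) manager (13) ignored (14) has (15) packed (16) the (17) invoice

The marked gap is the subject of "admitted".
Its filler is the fronted wh-phrase "who", at word 1.
(The other dependency links word 9 to a gap after word 13.)

1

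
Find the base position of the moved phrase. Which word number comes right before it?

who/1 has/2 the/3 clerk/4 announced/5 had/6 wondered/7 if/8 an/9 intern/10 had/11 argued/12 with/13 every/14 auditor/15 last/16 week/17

5

The displaced element is "who" (word 1).
It is linked across 1 clause boundary (Ø).
It functions as the subject of "wondered", so the gap sits immediately after word 5 ("announced").
Base order: The clerk has announced that who had wondered if an intern had argued with every auditor last week.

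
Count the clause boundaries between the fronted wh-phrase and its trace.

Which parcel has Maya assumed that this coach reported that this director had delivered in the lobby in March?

2

"which parcel" is extracted from the object of "delivered".
Boundaries crossed, outermost first: [that], [that] — 2 in total.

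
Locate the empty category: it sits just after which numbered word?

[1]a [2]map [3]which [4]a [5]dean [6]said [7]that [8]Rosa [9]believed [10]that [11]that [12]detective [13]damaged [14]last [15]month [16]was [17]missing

The displaced element is "a map" (word 2).
It is linked across 2 clause boundaries (that → that).
It functions as the direct object of "damaged", so the gap sits immediately after word 13 ("damaged").
Base order: A dean said that Rosa believed that that detective damaged a map last month.

13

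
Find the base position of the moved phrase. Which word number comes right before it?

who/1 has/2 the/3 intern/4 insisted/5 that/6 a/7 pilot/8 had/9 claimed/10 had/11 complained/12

10

The displaced element is "who" (word 1).
It is linked across 2 clause boundaries (that → Ø).
It functions as the subject of "complained", so the gap sits immediately after word 10 ("claimed").
Base order: The intern has insisted that a pilot had claimed that who had complained.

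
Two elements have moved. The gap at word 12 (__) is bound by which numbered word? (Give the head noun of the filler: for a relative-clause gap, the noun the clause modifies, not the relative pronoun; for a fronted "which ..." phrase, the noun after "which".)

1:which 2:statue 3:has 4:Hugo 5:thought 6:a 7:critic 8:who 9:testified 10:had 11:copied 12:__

2

The marked gap is the direct object of "copied".
Its filler is the fronted wh-phrase "which statue", at word 2.
(The other dependency links word 7 to a gap after word 8.)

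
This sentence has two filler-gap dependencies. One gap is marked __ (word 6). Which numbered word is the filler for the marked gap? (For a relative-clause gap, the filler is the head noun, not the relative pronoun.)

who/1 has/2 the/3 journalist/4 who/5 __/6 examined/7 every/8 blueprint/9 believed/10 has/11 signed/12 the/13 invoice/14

4

The marked gap is inside the relative clause, the subject of "examined".
Its filler is the head noun "journalist" (via "who"), at word 4.
(The other dependency links word 1 to a gap after word 10.)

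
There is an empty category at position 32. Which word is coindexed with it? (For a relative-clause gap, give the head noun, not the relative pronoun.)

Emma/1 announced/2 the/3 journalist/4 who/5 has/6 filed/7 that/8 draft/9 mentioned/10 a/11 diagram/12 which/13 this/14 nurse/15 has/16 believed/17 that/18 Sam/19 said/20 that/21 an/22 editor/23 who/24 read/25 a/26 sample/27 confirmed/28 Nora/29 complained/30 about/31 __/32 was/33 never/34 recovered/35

12

The gap at 32 is the prepositional object of "complained", inside a relative clause.
The relative pronoun is "which" (word 13); it is bound by the head noun immediately before it.
Its filler is the head noun "diagram", at word 12.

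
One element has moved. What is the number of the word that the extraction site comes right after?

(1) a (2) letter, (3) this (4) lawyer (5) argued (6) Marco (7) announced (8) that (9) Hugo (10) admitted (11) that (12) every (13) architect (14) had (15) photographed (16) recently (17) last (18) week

15

The displaced element is "a letter" (word 2).
It is linked across 3 clause boundaries (Ø → that → that).
It functions as the direct object of "photographed", so the gap sits immediately after word 15 ("photographed").
Base order: This lawyer argued Marco announced that Hugo admitted that every architect had photographed a letter recently last week.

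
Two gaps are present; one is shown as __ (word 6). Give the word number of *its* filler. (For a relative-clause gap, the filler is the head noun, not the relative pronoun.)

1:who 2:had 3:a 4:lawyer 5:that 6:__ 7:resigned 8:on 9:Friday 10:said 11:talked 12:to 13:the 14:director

The marked gap is inside the relative clause, the subject of "resigned".
Its filler is the head noun "lawyer" (via "that"), at word 4.
(The other dependency links word 1 to a gap after word 10.)

4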